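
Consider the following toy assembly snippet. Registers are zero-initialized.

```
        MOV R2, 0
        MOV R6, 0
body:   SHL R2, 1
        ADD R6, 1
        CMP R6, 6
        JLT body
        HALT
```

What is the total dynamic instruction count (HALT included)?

27

after MOV R2, 0: R2=0
after MOV R6, 0: R6=0
after SHL R2, 1: R2=0<<1=0
after ADD R6, 1: R6=0+1=1
CMP R6, 6  (cmp 1,6)
JLT body: taken
after SHL R2, 1: R2=0<<1=0
after ADD R6, 1: R6=1+1=2
CMP R6, 6  (cmp 2,6)
JLT body: taken
after SHL R2, 1: R2=0<<1=0
after ADD R6, 1: R6=2+1=3
CMP R6, 6  (cmp 3,6)
JLT body: taken
after SHL R2, 1: R2=0<<1=0
after ADD R6, 1: R6=3+1=4
CMP R6, 6  (cmp 4,6)
JLT body: taken
after SHL R2, 1: R2=0<<1=0
after ADD R6, 1: R6=4+1=5
CMP R6, 6  (cmp 5,6)
JLT body: taken
after SHL R2, 1: R2=0<<1=0
after ADD R6, 1: R6=5+1=6
CMP R6, 6  (cmp 6,6)
JLT body: not taken
halt.
Total executed instructions: 27.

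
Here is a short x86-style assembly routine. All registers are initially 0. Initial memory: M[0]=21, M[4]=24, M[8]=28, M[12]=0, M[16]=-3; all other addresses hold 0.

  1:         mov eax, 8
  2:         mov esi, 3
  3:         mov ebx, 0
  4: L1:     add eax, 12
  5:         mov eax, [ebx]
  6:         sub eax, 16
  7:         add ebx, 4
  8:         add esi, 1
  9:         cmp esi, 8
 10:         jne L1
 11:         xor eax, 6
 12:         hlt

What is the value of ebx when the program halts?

mov eax, 8 → eax=8
mov esi, 3 → esi=3
mov ebx, 0 → ebx=0
add eax, 12 → eax=8+12=20
mov eax, [ebx] → eax=M[0]=21
sub eax, 16 → eax=21-16=5
add ebx, 4 → ebx=0+4=4
add esi, 1 → esi=3+1=4
cmp esi, 8  (cmp 4,8)
jne L1: taken
add eax, 12 → eax=5+12=17
mov eax, [ebx] → eax=M[4]=24
sub eax, 16 → eax=24-16=8
add ebx, 4 → ebx=4+4=8
add esi, 1 → esi=4+1=5
cmp esi, 8  (cmp 5,8)
jne L1: taken
add eax, 12 → eax=8+12=20
mov eax, [ebx] → eax=M[8]=28
sub eax, 16 → eax=28-16=12
add ebx, 4 → ebx=8+4=12
add esi, 1 → esi=5+1=6
cmp esi, 8  (cmp 6,8)
jne L1: taken
add eax, 12 → eax=12+12=24
mov eax, [ebx] → eax=M[12]=0
sub eax, 16 → eax=0-16=-16
add ebx, 4 → ebx=12+4=16
add esi, 1 → esi=6+1=7
cmp esi, 8  (cmp 7,8)
jne L1: taken
add eax, 12 → eax=(-16)+12=-4
mov eax, [ebx] → eax=M[16]=-3
sub eax, 16 → eax=(-3)-16=-19
add ebx, 4 → ebx=16+4=20
add esi, 1 → esi=7+1=8
cmp esi, 8  (cmp 8,8)
jne L1: not taken
xor eax, 6 → eax=(-19)^6=-21
halt.

20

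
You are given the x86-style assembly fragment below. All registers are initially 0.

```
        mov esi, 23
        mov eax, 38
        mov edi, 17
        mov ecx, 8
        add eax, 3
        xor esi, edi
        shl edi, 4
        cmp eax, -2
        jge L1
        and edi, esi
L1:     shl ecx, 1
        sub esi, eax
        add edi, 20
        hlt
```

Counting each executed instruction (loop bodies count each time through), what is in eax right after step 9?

41

mov esi, 23 → esi=23
mov eax, 38 → eax=38
mov edi, 17 → edi=17
mov ecx, 8 → ecx=8
add eax, 3 → eax=38+3=41
xor esi, edi → esi=23^17=6
shl edi, 4 → edi=17<<4=272
cmp eax, -2  (cmp 41,-2)
jge L1: taken
After step 9: eax = 41.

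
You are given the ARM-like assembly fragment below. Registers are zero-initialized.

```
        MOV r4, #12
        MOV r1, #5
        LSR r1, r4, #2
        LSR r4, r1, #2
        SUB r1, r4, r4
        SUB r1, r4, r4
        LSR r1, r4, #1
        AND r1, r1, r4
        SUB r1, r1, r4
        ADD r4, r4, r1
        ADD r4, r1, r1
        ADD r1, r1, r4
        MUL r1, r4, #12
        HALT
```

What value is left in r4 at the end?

MOV r4, #12 → r4=12
MOV r1, #5 → r1=5
LSR r1, r4, #2 → r1=12>>2=3
LSR r4, r1, #2 → r4=3>>2=0
SUB r1, r4, r4 → r1=0-0=0
SUB r1, r4, r4 → r1=0-0=0
LSR r1, r4, #1 → r1=0>>1=0
AND r1, r1, r4 → r1=0&0=0
SUB r1, r1, r4 → r1=0-0=0
ADD r4, r4, r1 → r4=0+0=0
ADD r4, r1, r1 → r4=0+0=0
ADD r1, r1, r4 → r1=0+0=0
MUL r1, r4, #12 → r1=0*12=0
halt.

0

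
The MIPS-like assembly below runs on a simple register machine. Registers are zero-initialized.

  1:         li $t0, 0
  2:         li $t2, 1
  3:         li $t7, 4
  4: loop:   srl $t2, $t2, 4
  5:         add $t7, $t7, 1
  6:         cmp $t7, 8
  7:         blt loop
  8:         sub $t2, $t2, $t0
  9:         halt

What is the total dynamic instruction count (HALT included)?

$t0=0
$t2=1
$t7=4
$t2=1>>4=0
$t7=4+1=5
cmp $t7, 8  (cmp 5,8)
blt loop: taken
$t2=0>>4=0
$t7=5+1=6
cmp $t7, 8  (cmp 6,8)
blt loop: taken
$t2=0>>4=0
$t7=6+1=7
cmp $t7, 8  (cmp 7,8)
blt loop: taken
$t2=0>>4=0
$t7=7+1=8
cmp $t7, 8  (cmp 8,8)
blt loop: not taken
$t2=0-0=0
halt.
Total executed instructions: 21.

21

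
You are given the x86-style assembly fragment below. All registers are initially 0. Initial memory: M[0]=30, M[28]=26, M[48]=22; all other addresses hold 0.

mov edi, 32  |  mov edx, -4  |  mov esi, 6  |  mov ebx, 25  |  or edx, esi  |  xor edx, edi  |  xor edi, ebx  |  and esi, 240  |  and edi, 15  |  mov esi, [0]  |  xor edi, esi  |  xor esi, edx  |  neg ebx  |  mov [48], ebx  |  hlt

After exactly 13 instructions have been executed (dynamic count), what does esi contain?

mov edi, 32 → edi=32
mov edx, -4 → edx=-4
mov esi, 6 → esi=6
mov ebx, 25 → ebx=25
or edx, esi → edx=(-4)|6=-2
xor edx, edi → edx=(-2)^32=-34
xor edi, ebx → edi=32^25=57
and esi, 240 → esi=6&240=0
and edi, 15 → edi=57&15=9
mov esi, [0] → esi=M[0]=30
xor edi, esi → edi=9^30=23
xor esi, edx → esi=30^(-34)=-64
neg ebx → ebx=-(25)=-25
After step 13: esi = -64.

-64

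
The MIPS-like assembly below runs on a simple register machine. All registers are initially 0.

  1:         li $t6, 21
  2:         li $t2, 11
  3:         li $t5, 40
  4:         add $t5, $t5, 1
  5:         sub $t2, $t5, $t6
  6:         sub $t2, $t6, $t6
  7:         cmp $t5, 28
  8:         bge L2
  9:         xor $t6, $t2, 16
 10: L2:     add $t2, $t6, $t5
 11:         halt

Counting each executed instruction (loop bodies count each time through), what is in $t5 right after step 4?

$t6=21
$t2=11
$t5=40
$t5=40+1=41
After step 4: $t5 = 41.

41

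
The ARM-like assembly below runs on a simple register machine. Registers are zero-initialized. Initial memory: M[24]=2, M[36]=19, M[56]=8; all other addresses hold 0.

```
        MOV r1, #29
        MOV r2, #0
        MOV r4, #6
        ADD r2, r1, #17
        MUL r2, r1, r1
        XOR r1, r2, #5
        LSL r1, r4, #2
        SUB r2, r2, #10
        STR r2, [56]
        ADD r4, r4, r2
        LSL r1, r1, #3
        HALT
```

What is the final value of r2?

831

after MOV r1, #29: r1=29
after MOV r2, #0: r2=0
after MOV r4, #6: r4=6
after ADD r2, r1, #17: r2=29+17=46
after MUL r2, r1, r1: r2=29*29=841
after XOR r1, r2, #5: r1=841^5=844
after LSL r1, r4, #2: r1=6<<2=24
after SUB r2, r2, #10: r2=841-10=831
STR r2, [56] → M[56]=831
after ADD r4, r4, r2: r4=6+831=837
after LSL r1, r1, #3: r1=24<<3=192
halt.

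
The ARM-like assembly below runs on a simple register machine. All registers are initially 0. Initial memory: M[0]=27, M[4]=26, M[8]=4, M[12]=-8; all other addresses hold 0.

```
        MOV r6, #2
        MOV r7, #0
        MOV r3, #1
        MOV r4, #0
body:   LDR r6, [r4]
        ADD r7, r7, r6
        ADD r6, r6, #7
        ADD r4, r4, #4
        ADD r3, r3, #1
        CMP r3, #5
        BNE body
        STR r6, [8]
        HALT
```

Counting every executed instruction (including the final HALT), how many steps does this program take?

MOV r6, #2 → r6=2
MOV r7, #0 → r7=0
MOV r3, #1 → r3=1
MOV r4, #0 → r4=0
LDR r6, [r4] → r6=M[0]=27
ADD r7, r7, r6 → r7=0+27=27
ADD r6, r6, #7 → r6=27+7=34
ADD r4, r4, #4 → r4=0+4=4
ADD r3, r3, #1 → r3=1+1=2
CMP r3, #5  (cmp 2,5)
BNE body: taken
LDR r6, [r4] → r6=M[4]=26
ADD r7, r7, r6 → r7=27+26=53
ADD r6, r6, #7 → r6=26+7=33
ADD r4, r4, #4 → r4=4+4=8
ADD r3, r3, #1 → r3=2+1=3
CMP r3, #5  (cmp 3,5)
BNE body: taken
LDR r6, [r4] → r6=M[8]=4
ADD r7, r7, r6 → r7=53+4=57
ADD r6, r6, #7 → r6=4+7=11
ADD r4, r4, #4 → r4=8+4=12
ADD r3, r3, #1 → r3=3+1=4
CMP r3, #5  (cmp 4,5)
BNE body: taken
LDR r6, [r4] → r6=M[12]=-8
ADD r7, r7, r6 → r7=57+(-8)=49
ADD r6, r6, #7 → r6=(-8)+7=-1
ADD r4, r4, #4 → r4=12+4=16
ADD r3, r3, #1 → r3=4+1=5
CMP r3, #5  (cmp 5,5)
BNE body: not taken
STR r6, [8] → M[8]=-1
halt.
Total executed instructions: 34.

34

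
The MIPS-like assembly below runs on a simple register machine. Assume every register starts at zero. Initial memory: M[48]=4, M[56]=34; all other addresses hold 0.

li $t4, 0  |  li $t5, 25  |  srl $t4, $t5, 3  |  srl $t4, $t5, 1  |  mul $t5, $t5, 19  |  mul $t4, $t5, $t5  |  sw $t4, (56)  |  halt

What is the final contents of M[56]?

225625

$t4=0
$t5=25
$t4=25>>3=3
$t4=25>>1=12
$t5=25*19=475
$t4=475*475=225625
sw $t4, (56) → M[56]=225625
halt.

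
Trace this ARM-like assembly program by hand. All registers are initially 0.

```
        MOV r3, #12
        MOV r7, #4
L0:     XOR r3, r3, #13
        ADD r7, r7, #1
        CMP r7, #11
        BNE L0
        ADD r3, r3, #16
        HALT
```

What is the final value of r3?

MOV r3, #12 → r3=12
MOV r7, #4 → r7=4
XOR r3, r3, #13 → r3=12^13=1
ADD r7, r7, #1 → r7=4+1=5
CMP r7, #11  (cmp 5,11)
BNE L0: taken
XOR r3, r3, #13 → r3=1^13=12
ADD r7, r7, #1 → r7=5+1=6
CMP r7, #11  (cmp 6,11)
BNE L0: taken
XOR r3, r3, #13 → r3=12^13=1
ADD r7, r7, #1 → r7=6+1=7
CMP r7, #11  (cmp 7,11)
BNE L0: taken
XOR r3, r3, #13 → r3=1^13=12
ADD r7, r7, #1 → r7=7+1=8
CMP r7, #11  (cmp 8,11)
BNE L0: taken
XOR r3, r3, #13 → r3=12^13=1
ADD r7, r7, #1 → r7=8+1=9
CMP r7, #11  (cmp 9,11)
BNE L0: taken
XOR r3, r3, #13 → r3=1^13=12
ADD r7, r7, #1 → r7=9+1=10
CMP r7, #11  (cmp 10,11)
BNE L0: taken
XOR r3, r3, #13 → r3=12^13=1
ADD r7, r7, #1 → r7=10+1=11
CMP r7, #11  (cmp 11,11)
BNE L0: not taken
ADD r3, r3, #16 → r3=1+16=17
halt.

17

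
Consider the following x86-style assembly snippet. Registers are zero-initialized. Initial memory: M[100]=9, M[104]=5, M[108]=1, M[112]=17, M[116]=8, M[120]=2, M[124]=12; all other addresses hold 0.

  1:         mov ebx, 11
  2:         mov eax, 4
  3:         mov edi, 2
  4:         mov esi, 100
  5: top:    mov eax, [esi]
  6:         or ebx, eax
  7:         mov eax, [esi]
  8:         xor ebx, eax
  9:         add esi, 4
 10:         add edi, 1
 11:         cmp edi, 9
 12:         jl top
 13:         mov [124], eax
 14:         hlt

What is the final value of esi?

128

after mov ebx, 11: ebx=11
after mov eax, 4: eax=4
after mov edi, 2: edi=2
after mov esi, 100: esi=100
after mov eax, [esi]: eax=M[100]=9
after or ebx, eax: ebx=11|9=11
after mov eax, [esi]: eax=M[100]=9
after xor ebx, eax: ebx=11^9=2
after add esi, 4: esi=100+4=104
after add edi, 1: edi=2+1=3
cmp edi, 9  (cmp 3,9)
jl top: taken
after mov eax, [esi]: eax=M[104]=5
after or ebx, eax: ebx=2|5=7
after mov eax, [esi]: eax=M[104]=5
after xor ebx, eax: ebx=7^5=2
after add esi, 4: esi=104+4=108
after add edi, 1: edi=3+1=4
cmp edi, 9  (cmp 4,9)
jl top: taken
after mov eax, [esi]: eax=M[108]=1
after or ebx, eax: ebx=2|1=3
after mov eax, [esi]: eax=M[108]=1
after xor ebx, eax: ebx=3^1=2
after add esi, 4: esi=108+4=112
after add edi, 1: edi=4+1=5
cmp edi, 9  (cmp 5,9)
jl top: taken
after mov eax, [esi]: eax=M[112]=17
after or ebx, eax: ebx=2|17=19
after mov eax, [esi]: eax=M[112]=17
after xor ebx, eax: ebx=19^17=2
after add esi, 4: esi=112+4=116
after add edi, 1: edi=5+1=6
cmp edi, 9  (cmp 6,9)
jl top: taken
after mov eax, [esi]: eax=M[116]=8
after or ebx, eax: ebx=2|8=10
after mov eax, [esi]: eax=M[116]=8
after xor ebx, eax: ebx=10^8=2
after add esi, 4: esi=116+4=120
after add edi, 1: edi=6+1=7
cmp edi, 9  (cmp 7,9)
jl top: taken
after mov eax, [esi]: eax=M[120]=2
after or ebx, eax: ebx=2|2=2
after mov eax, [esi]: eax=M[120]=2
after xor ebx, eax: ebx=2^2=0
after add esi, 4: esi=120+4=124
after add edi, 1: edi=7+1=8
cmp edi, 9  (cmp 8,9)
jl top: taken
after mov eax, [esi]: eax=M[124]=12
after or ebx, eax: ebx=0|12=12
after mov eax, [esi]: eax=M[124]=12
after xor ebx, eax: ebx=12^12=0
after add esi, 4: esi=124+4=128
after add edi, 1: edi=8+1=9
cmp edi, 9  (cmp 9,9)
jl top: not taken
mov [124], eax → M[124]=12
halt.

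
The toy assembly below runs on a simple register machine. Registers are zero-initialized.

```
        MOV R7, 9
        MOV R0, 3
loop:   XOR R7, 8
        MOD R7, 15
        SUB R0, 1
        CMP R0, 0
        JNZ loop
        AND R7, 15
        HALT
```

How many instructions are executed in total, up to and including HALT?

19

after MOV R7, 9: R7=9
after MOV R0, 3: R0=3
after XOR R7, 8: R7=9^8=1
after MOD R7, 15: R7=1%15=1
after SUB R0, 1: R0=3-1=2
CMP R0, 0  (cmp 2,0)
JNZ loop: taken
after XOR R7, 8: R7=1^8=9
after MOD R7, 15: R7=9%15=9
after SUB R0, 1: R0=2-1=1
CMP R0, 0  (cmp 1,0)
JNZ loop: taken
after XOR R7, 8: R7=9^8=1
after MOD R7, 15: R7=1%15=1
after SUB R0, 1: R0=1-1=0
CMP R0, 0  (cmp 0,0)
JNZ loop: not taken
after AND R7, 15: R7=1&15=1
halt.
Total executed instructions: 19.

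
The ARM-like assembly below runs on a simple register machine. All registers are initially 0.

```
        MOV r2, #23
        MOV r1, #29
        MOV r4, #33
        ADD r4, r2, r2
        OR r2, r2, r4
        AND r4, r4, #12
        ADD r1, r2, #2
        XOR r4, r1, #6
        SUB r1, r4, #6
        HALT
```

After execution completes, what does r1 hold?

65

MOV r2, #23 → r2=23
MOV r1, #29 → r1=29
MOV r4, #33 → r4=33
ADD r4, r2, r2 → r4=23+23=46
OR r2, r2, r4 → r2=23|46=63
AND r4, r4, #12 → r4=46&12=12
ADD r1, r2, #2 → r1=63+2=65
XOR r4, r1, #6 → r4=65^6=71
SUB r1, r4, #6 → r1=71-6=65
halt.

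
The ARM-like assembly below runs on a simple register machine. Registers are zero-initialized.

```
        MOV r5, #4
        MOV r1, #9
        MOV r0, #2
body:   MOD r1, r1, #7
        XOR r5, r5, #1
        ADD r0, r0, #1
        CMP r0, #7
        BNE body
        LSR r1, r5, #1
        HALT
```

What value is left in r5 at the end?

after MOV r5, #4: r5=4
after MOV r1, #9: r1=9
after MOV r0, #2: r0=2
after MOD r1, r1, #7: r1=9%7=2
after XOR r5, r5, #1: r5=4^1=5
after ADD r0, r0, #1: r0=2+1=3
CMP r0, #7  (cmp 3,7)
BNE body: taken
after MOD r1, r1, #7: r1=2%7=2
after XOR r5, r5, #1: r5=5^1=4
after ADD r0, r0, #1: r0=3+1=4
CMP r0, #7  (cmp 4,7)
BNE body: taken
after MOD r1, r1, #7: r1=2%7=2
after XOR r5, r5, #1: r5=4^1=5
after ADD r0, r0, #1: r0=4+1=5
CMP r0, #7  (cmp 5,7)
BNE body: taken
after MOD r1, r1, #7: r1=2%7=2
after XOR r5, r5, #1: r5=5^1=4
after ADD r0, r0, #1: r0=5+1=6
CMP r0, #7  (cmp 6,7)
BNE body: taken
after MOD r1, r1, #7: r1=2%7=2
after XOR r5, r5, #1: r5=4^1=5
after ADD r0, r0, #1: r0=6+1=7
CMP r0, #7  (cmp 7,7)
BNE body: not taken
after LSR r1, r5, #1: r1=5>>1=2
halt.

5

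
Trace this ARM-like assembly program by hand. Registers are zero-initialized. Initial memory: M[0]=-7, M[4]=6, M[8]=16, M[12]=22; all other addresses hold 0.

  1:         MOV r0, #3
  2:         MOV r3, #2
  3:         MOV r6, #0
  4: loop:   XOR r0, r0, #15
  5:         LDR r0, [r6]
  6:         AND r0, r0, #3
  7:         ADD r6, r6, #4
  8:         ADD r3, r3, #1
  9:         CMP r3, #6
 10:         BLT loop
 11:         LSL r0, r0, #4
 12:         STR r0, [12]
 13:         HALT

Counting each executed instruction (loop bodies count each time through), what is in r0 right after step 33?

r0=3
r3=2
r6=0
r0=3^15=12
r0=M[0]=-7
r0=(-7)&3=1
r6=0+4=4
r3=2+1=3
CMP r3, #6  (cmp 3,6)
BLT loop: taken
r0=1^15=14
r0=M[4]=6
r0=6&3=2
r6=4+4=8
r3=3+1=4
CMP r3, #6  (cmp 4,6)
BLT loop: taken
r0=2^15=13
r0=M[8]=16
r0=16&3=0
r6=8+4=12
r3=4+1=5
CMP r3, #6  (cmp 5,6)
BLT loop: taken
r0=0^15=15
r0=M[12]=22
r0=22&3=2
r6=12+4=16
r3=5+1=6
CMP r3, #6  (cmp 6,6)
BLT loop: not taken
r0=2<<4=32
STR r0, [12] → M[12]=32
After step 33: r0 = 32.

32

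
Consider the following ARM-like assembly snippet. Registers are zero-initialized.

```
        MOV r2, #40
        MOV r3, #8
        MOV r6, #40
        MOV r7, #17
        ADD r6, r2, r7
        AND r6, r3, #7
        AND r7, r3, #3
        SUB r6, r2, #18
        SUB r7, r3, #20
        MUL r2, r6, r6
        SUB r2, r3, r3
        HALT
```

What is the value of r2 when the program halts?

r2=40
r3=8
r6=40
r7=17
r6=40+17=57
r6=8&7=0
r7=8&3=0
r6=40-18=22
r7=8-20=-12
r2=22*22=484
r2=8-8=0
halt.

0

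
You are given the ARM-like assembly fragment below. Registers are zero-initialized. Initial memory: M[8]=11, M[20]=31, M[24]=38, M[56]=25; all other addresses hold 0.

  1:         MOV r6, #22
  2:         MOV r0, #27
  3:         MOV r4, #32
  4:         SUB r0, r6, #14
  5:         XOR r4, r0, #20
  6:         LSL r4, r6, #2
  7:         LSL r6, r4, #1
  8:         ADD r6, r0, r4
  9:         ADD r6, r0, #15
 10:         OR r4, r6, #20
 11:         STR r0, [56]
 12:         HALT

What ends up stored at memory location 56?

8

MOV r6, #22 → r6=22
MOV r0, #27 → r0=27
MOV r4, #32 → r4=32
SUB r0, r6, #14 → r0=22-14=8
XOR r4, r0, #20 → r4=8^20=28
LSL r4, r6, #2 → r4=22<<2=88
LSL r6, r4, #1 → r6=88<<1=176
ADD r6, r0, r4 → r6=8+88=96
ADD r6, r0, #15 → r6=8+15=23
OR r4, r6, #20 → r4=23|20=23
STR r0, [56] → M[56]=8
halt.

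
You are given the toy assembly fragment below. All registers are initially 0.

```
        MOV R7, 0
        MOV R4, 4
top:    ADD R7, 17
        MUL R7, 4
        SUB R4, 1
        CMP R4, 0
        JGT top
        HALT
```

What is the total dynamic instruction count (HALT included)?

after MOV R7, 0: R7=0
after MOV R4, 4: R4=4
after ADD R7, 17: R7=0+17=17
after MUL R7, 4: R7=17*4=68
after SUB R4, 1: R4=4-1=3
CMP R4, 0  (cmp 3,0)
JGT top: taken
after ADD R7, 17: R7=68+17=85
after MUL R7, 4: R7=85*4=340
after SUB R4, 1: R4=3-1=2
CMP R4, 0  (cmp 2,0)
JGT top: taken
after ADD R7, 17: R7=340+17=357
after MUL R7, 4: R7=357*4=1428
after SUB R4, 1: R4=2-1=1
CMP R4, 0  (cmp 1,0)
JGT top: taken
after ADD R7, 17: R7=1428+17=1445
after MUL R7, 4: R7=1445*4=5780
after SUB R4, 1: R4=1-1=0
CMP R4, 0  (cmp 0,0)
JGT top: not taken
halt.
Total executed instructions: 23.

23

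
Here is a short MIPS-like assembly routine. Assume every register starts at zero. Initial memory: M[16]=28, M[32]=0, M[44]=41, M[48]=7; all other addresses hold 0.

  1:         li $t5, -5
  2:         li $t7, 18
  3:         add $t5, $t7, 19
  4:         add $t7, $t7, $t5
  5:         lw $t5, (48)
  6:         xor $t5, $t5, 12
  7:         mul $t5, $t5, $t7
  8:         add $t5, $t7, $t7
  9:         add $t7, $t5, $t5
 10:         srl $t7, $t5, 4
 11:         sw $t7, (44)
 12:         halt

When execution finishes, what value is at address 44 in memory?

6

$t5=-5
$t7=18
$t5=18+19=37
$t7=18+37=55
$t5=M[48]=7
$t5=7^12=11
$t5=11*55=605
$t5=55+55=110
$t7=110+110=220
$t7=110>>4=6
sw $t7, (44) → M[44]=6
halt.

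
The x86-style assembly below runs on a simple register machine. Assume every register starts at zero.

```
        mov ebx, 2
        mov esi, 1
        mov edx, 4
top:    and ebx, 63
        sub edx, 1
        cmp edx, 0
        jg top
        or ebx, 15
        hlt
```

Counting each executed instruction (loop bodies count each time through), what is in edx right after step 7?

mov ebx, 2 → ebx=2
mov esi, 1 → esi=1
mov edx, 4 → edx=4
and ebx, 63 → ebx=2&63=2
sub edx, 1 → edx=4-1=3
cmp edx, 0  (cmp 3,0)
jg top: taken
After step 7: edx = 3.

3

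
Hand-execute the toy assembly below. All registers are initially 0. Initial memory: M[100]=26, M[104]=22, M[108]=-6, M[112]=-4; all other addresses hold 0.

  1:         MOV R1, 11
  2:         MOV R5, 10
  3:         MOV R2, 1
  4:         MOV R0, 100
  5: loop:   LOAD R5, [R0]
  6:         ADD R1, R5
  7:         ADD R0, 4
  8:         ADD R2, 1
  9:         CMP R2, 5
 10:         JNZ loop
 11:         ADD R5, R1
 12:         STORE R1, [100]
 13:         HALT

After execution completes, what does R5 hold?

45

R1=11
R5=10
R2=1
R0=100
R5=M[100]=26
R1=11+26=37
R0=100+4=104
R2=1+1=2
CMP R2, 5  (cmp 2,5)
JNZ loop: taken
R5=M[104]=22
R1=37+22=59
R0=104+4=108
R2=2+1=3
CMP R2, 5  (cmp 3,5)
JNZ loop: taken
R5=M[108]=-6
R1=59+(-6)=53
R0=108+4=112
R2=3+1=4
CMP R2, 5  (cmp 4,5)
JNZ loop: taken
R5=M[112]=-4
R1=53+(-4)=49
R0=112+4=116
R2=4+1=5
CMP R2, 5  (cmp 5,5)
JNZ loop: not taken
R5=(-4)+49=45
STORE R1, [100] → M[100]=49
halt.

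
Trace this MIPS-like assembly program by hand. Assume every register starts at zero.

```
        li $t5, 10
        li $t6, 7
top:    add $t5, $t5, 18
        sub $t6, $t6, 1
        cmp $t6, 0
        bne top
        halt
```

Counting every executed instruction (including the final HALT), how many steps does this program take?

after li $t5, 10: $t5=10
after li $t6, 7: $t6=7
after add $t5, $t5, 18: $t5=10+18=28
after sub $t6, $t6, 1: $t6=7-1=6
cmp $t6, 0  (cmp 6,0)
bne top: taken
after add $t5, $t5, 18: $t5=28+18=46
after sub $t6, $t6, 1: $t6=6-1=5
cmp $t6, 0  (cmp 5,0)
bne top: taken
after add $t5, $t5, 18: $t5=46+18=64
after sub $t6, $t6, 1: $t6=5-1=4
cmp $t6, 0  (cmp 4,0)
bne top: taken
after add $t5, $t5, 18: $t5=64+18=82
after sub $t6, $t6, 1: $t6=4-1=3
cmp $t6, 0  (cmp 3,0)
bne top: taken
after add $t5, $t5, 18: $t5=82+18=100
after sub $t6, $t6, 1: $t6=3-1=2
cmp $t6, 0  (cmp 2,0)
bne top: taken
after add $t5, $t5, 18: $t5=100+18=118
after sub $t6, $t6, 1: $t6=2-1=1
cmp $t6, 0  (cmp 1,0)
bne top: taken
after add $t5, $t5, 18: $t5=118+18=136
after sub $t6, $t6, 1: $t6=1-1=0
cmp $t6, 0  (cmp 0,0)
bne top: not taken
halt.
Total executed instructions: 31.

31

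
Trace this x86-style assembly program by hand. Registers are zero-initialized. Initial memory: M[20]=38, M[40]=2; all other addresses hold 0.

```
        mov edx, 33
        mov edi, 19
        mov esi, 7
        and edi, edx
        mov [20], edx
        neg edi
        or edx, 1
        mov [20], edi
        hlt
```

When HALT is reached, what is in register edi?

edx=33
edi=19
esi=7
edi=19&33=1
mov [20], edx → M[20]=33
edi=-(1)=-1
edx=33|1=33
mov [20], edi → M[20]=-1
halt.

-1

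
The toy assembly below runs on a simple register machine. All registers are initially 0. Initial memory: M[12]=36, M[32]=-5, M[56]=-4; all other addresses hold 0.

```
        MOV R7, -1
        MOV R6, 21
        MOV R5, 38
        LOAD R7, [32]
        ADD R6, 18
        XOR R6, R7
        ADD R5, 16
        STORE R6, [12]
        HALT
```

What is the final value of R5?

after MOV R7, -1: R7=-1
after MOV R6, 21: R6=21
after MOV R5, 38: R5=38
after LOAD R7, [32]: R7=M[32]=-5
after ADD R6, 18: R6=21+18=39
after XOR R6, R7: R6=39^(-5)=-36
after ADD R5, 16: R5=38+16=54
STORE R6, [12] → M[12]=-36
halt.

54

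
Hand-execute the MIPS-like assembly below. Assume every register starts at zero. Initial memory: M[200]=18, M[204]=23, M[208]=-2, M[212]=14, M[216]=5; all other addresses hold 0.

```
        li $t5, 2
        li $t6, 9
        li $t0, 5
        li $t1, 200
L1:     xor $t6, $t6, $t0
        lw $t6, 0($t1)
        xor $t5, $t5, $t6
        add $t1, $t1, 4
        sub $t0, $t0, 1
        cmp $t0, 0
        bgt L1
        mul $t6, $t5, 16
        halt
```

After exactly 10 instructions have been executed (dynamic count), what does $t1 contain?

li $t5, 2 → $t5=2
li $t6, 9 → $t6=9
li $t0, 5 → $t0=5
li $t1, 200 → $t1=200
xor $t6, $t6, $t0 → $t6=9^5=12
lw $t6, 0($t1) → $t6=M[200]=18
xor $t5, $t5, $t6 → $t5=2^18=16
add $t1, $t1, 4 → $t1=200+4=204
sub $t0, $t0, 1 → $t0=5-1=4
cmp $t0, 0  (cmp 4,0)
After step 10: $t1 = 204.

204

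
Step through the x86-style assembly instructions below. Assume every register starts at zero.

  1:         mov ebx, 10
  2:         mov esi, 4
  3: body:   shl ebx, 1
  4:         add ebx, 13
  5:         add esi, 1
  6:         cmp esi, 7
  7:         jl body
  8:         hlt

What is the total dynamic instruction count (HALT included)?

18

mov ebx, 10 → ebx=10
mov esi, 4 → esi=4
shl ebx, 1 → ebx=10<<1=20
add ebx, 13 → ebx=20+13=33
add esi, 1 → esi=4+1=5
cmp esi, 7  (cmp 5,7)
jl body: taken
shl ebx, 1 → ebx=33<<1=66
add ebx, 13 → ebx=66+13=79
add esi, 1 → esi=5+1=6
cmp esi, 7  (cmp 6,7)
jl body: taken
shl ebx, 1 → ebx=79<<1=158
add ebx, 13 → ebx=158+13=171
add esi, 1 → esi=6+1=7
cmp esi, 7  (cmp 7,7)
jl body: not taken
halt.
Total executed instructions: 18.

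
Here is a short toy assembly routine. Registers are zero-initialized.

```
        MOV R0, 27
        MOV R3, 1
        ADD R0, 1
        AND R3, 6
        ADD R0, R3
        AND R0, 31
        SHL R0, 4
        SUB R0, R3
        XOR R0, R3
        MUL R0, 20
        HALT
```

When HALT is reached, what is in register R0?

after MOV R0, 27: R0=27
after MOV R3, 1: R3=1
after ADD R0, 1: R0=27+1=28
after AND R3, 6: R3=1&6=0
after ADD R0, R3: R0=28+0=28
after AND R0, 31: R0=28&31=28
after SHL R0, 4: R0=28<<4=448
after SUB R0, R3: R0=448-0=448
after XOR R0, R3: R0=448^0=448
after MUL R0, 20: R0=448*20=8960
halt.

8960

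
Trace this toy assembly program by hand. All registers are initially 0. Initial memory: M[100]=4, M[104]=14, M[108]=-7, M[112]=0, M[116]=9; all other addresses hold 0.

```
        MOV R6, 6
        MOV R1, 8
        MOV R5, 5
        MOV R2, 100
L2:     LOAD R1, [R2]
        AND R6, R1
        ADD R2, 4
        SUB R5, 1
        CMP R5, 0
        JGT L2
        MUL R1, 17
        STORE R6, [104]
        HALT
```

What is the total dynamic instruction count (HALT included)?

MOV R6, 6 → R6=6
MOV R1, 8 → R1=8
MOV R5, 5 → R5=5
MOV R2, 100 → R2=100
LOAD R1, [R2] → R1=M[100]=4
AND R6, R1 → R6=6&4=4
ADD R2, 4 → R2=100+4=104
SUB R5, 1 → R5=5-1=4
CMP R5, 0  (cmp 4,0)
JGT L2: taken
LOAD R1, [R2] → R1=M[104]=14
AND R6, R1 → R6=4&14=4
ADD R2, 4 → R2=104+4=108
SUB R5, 1 → R5=4-1=3
CMP R5, 0  (cmp 3,0)
JGT L2: taken
LOAD R1, [R2] → R1=M[108]=-7
AND R6, R1 → R6=4&(-7)=0
ADD R2, 4 → R2=108+4=112
SUB R5, 1 → R5=3-1=2
CMP R5, 0  (cmp 2,0)
JGT L2: taken
LOAD R1, [R2] → R1=M[112]=0
AND R6, R1 → R6=0&0=0
ADD R2, 4 → R2=112+4=116
SUB R5, 1 → R5=2-1=1
CMP R5, 0  (cmp 1,0)
JGT L2: taken
LOAD R1, [R2] → R1=M[116]=9
AND R6, R1 → R6=0&9=0
ADD R2, 4 → R2=116+4=120
SUB R5, 1 → R5=1-1=0
CMP R5, 0  (cmp 0,0)
JGT L2: not taken
MUL R1, 17 → R1=9*17=153
STORE R6, [104] → M[104]=0
halt.
Total executed instructions: 37.

37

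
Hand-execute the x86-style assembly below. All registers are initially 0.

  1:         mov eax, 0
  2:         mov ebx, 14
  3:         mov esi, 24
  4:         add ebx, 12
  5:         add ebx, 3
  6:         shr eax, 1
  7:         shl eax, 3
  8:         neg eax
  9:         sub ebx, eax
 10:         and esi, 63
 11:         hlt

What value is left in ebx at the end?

29

eax=0
ebx=14
esi=24
ebx=14+12=26
ebx=26+3=29
eax=0>>1=0
eax=0<<3=0
eax=-(0)=0
ebx=29-0=29
esi=24&63=24
halt.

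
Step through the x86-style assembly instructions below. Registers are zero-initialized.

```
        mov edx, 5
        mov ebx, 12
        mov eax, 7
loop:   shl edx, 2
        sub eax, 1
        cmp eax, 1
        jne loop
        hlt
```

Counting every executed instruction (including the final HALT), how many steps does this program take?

28

mov edx, 5 → edx=5
mov ebx, 12 → ebx=12
mov eax, 7 → eax=7
shl edx, 2 → edx=5<<2=20
sub eax, 1 → eax=7-1=6
cmp eax, 1  (cmp 6,1)
jne loop: taken
shl edx, 2 → edx=20<<2=80
sub eax, 1 → eax=6-1=5
cmp eax, 1  (cmp 5,1)
jne loop: taken
shl edx, 2 → edx=80<<2=320
sub eax, 1 → eax=5-1=4
cmp eax, 1  (cmp 4,1)
jne loop: taken
shl edx, 2 → edx=320<<2=1280
sub eax, 1 → eax=4-1=3
cmp eax, 1  (cmp 3,1)
jne loop: taken
shl edx, 2 → edx=1280<<2=5120
sub eax, 1 → eax=3-1=2
cmp eax, 1  (cmp 2,1)
jne loop: taken
shl edx, 2 → edx=5120<<2=20480
sub eax, 1 → eax=2-1=1
cmp eax, 1  (cmp 1,1)
jne loop: not taken
halt.
Total executed instructions: 28.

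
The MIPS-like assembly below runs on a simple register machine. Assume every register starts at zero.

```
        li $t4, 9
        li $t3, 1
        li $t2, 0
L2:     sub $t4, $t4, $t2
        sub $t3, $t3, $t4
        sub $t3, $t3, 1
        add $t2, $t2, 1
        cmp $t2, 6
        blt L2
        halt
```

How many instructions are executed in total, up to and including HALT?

40

$t4=9
$t3=1
$t2=0
$t4=9-0=9
$t3=1-9=-8
$t3=(-8)-1=-9
$t2=0+1=1
cmp $t2, 6  (cmp 1,6)
blt L2: taken
$t4=9-1=8
$t3=(-9)-8=-17
$t3=(-17)-1=-18
$t2=1+1=2
cmp $t2, 6  (cmp 2,6)
blt L2: taken
$t4=8-2=6
$t3=(-18)-6=-24
$t3=(-24)-1=-25
$t2=2+1=3
cmp $t2, 6  (cmp 3,6)
blt L2: taken
$t4=6-3=3
$t3=(-25)-3=-28
$t3=(-28)-1=-29
$t2=3+1=4
cmp $t2, 6  (cmp 4,6)
blt L2: taken
$t4=3-4=-1
$t3=(-29)-(-1)=-28
$t3=(-28)-1=-29
$t2=4+1=5
cmp $t2, 6  (cmp 5,6)
blt L2: taken
$t4=(-1)-5=-6
$t3=(-29)-(-6)=-23
$t3=(-23)-1=-24
$t2=5+1=6
cmp $t2, 6  (cmp 6,6)
blt L2: not taken
halt.
Total executed instructions: 40.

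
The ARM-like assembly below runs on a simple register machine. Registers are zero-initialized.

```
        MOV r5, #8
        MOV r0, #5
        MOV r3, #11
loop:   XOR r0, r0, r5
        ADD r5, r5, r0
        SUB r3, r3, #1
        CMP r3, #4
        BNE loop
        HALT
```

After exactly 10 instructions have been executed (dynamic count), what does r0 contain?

after MOV r5, #8: r5=8
after MOV r0, #5: r0=5
after MOV r3, #11: r3=11
after XOR r0, r0, r5: r0=5^8=13
after ADD r5, r5, r0: r5=8+13=21
after SUB r3, r3, #1: r3=11-1=10
CMP r3, #4  (cmp 10,4)
BNE loop: taken
after XOR r0, r0, r5: r0=13^21=24
after ADD r5, r5, r0: r5=21+24=45
After step 10: r0 = 24.

24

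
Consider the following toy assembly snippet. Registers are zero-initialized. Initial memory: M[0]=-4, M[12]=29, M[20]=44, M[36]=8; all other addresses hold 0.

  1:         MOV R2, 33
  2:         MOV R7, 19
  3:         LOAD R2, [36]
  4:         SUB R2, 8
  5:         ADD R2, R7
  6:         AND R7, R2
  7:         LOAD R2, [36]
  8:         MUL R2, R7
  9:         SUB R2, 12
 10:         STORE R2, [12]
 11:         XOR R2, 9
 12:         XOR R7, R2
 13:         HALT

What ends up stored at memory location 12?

140

after MOV R2, 33: R2=33
after MOV R7, 19: R7=19
after LOAD R2, [36]: R2=M[36]=8
after SUB R2, 8: R2=8-8=0
after ADD R2, R7: R2=0+19=19
after AND R7, R2: R7=19&19=19
after LOAD R2, [36]: R2=M[36]=8
after MUL R2, R7: R2=8*19=152
after SUB R2, 12: R2=152-12=140
STORE R2, [12] → M[12]=140
after XOR R2, 9: R2=140^9=133
after XOR R7, R2: R7=19^133=150
halt.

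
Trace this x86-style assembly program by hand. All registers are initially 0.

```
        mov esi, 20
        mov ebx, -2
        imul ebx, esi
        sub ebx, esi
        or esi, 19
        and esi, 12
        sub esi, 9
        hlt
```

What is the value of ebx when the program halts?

after mov esi, 20: esi=20
after mov ebx, -2: ebx=-2
after imul ebx, esi: ebx=(-2)*20=-40
after sub ebx, esi: ebx=(-40)-20=-60
after or esi, 19: esi=20|19=23
after and esi, 12: esi=23&12=4
after sub esi, 9: esi=4-9=-5
halt.

-60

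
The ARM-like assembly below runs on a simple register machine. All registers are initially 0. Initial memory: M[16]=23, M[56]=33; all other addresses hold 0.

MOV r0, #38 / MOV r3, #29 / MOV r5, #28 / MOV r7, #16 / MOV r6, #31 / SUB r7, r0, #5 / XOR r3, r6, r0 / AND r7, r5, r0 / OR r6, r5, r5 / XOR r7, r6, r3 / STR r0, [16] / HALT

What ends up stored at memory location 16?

38

MOV r0, #38 → r0=38
MOV r3, #29 → r3=29
MOV r5, #28 → r5=28
MOV r7, #16 → r7=16
MOV r6, #31 → r6=31
SUB r7, r0, #5 → r7=38-5=33
XOR r3, r6, r0 → r3=31^38=57
AND r7, r5, r0 → r7=28&38=4
OR r6, r5, r5 → r6=28|28=28
XOR r7, r6, r3 → r7=28^57=37
STR r0, [16] → M[16]=38
halt.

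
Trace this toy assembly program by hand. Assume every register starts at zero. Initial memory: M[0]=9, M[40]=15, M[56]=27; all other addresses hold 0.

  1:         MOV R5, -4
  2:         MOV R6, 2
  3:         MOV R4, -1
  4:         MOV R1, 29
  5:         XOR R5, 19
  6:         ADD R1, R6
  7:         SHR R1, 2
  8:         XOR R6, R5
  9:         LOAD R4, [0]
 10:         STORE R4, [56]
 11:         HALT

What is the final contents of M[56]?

9

R5=-4
R6=2
R4=-1
R1=29
R5=(-4)^19=-17
R1=29+2=31
R1=31>>2=7
R6=2^(-17)=-19
R4=M[0]=9
STORE R4, [56] → M[56]=9
halt.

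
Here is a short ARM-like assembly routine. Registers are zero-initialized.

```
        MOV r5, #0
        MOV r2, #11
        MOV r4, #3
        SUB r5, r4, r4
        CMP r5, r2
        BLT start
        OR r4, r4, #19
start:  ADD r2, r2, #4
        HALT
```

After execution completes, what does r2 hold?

15

MOV r5, #0 → r5=0
MOV r2, #11 → r2=11
MOV r4, #3 → r4=3
SUB r5, r4, r4 → r5=3-3=0
CMP r5, r2  (cmp 0,11)
BLT start: taken
ADD r2, r2, #4 → r2=11+4=15
halt.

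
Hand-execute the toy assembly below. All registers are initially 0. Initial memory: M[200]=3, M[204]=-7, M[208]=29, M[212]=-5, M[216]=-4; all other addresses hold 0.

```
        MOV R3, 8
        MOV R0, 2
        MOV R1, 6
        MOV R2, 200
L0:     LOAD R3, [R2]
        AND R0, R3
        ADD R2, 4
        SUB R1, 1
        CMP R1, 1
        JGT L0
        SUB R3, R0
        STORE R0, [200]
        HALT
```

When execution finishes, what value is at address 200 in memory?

0

R3=8
R0=2
R1=6
R2=200
R3=M[200]=3
R0=2&3=2
R2=200+4=204
R1=6-1=5
CMP R1, 1  (cmp 5,1)
JGT L0: taken
R3=M[204]=-7
R0=2&(-7)=0
R2=204+4=208
R1=5-1=4
CMP R1, 1  (cmp 4,1)
JGT L0: taken
R3=M[208]=29
R0=0&29=0
R2=208+4=212
R1=4-1=3
CMP R1, 1  (cmp 3,1)
JGT L0: taken
R3=M[212]=-5
R0=0&(-5)=0
R2=212+4=216
R1=3-1=2
CMP R1, 1  (cmp 2,1)
JGT L0: taken
R3=M[216]=-4
R0=0&(-4)=0
R2=216+4=220
R1=2-1=1
CMP R1, 1  (cmp 1,1)
JGT L0: not taken
R3=(-4)-0=-4
STORE R0, [200] → M[200]=0
halt.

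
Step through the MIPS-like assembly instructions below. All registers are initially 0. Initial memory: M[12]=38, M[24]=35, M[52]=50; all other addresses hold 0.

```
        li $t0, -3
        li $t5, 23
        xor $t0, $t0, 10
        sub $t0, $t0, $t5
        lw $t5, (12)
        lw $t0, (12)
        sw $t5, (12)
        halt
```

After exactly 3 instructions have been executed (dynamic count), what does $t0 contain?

-9

li $t0, -3 → $t0=-3
li $t5, 23 → $t5=23
xor $t0, $t0, 10 → $t0=(-3)^10=-9
After step 3: $t0 = -9.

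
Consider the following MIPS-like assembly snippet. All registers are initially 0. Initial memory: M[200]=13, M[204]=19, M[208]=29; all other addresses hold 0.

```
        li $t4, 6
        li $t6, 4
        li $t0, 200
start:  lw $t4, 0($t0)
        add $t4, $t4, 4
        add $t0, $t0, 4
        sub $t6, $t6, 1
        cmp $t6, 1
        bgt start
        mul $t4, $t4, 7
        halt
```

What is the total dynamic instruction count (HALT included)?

$t4=6
$t6=4
$t0=200
$t4=M[200]=13
$t4=13+4=17
$t0=200+4=204
$t6=4-1=3
cmp $t6, 1  (cmp 3,1)
bgt start: taken
$t4=M[204]=19
$t4=19+4=23
$t0=204+4=208
$t6=3-1=2
cmp $t6, 1  (cmp 2,1)
bgt start: taken
$t4=M[208]=29
$t4=29+4=33
$t0=208+4=212
$t6=2-1=1
cmp $t6, 1  (cmp 1,1)
bgt start: not taken
$t4=33*7=231
halt.
Total executed instructions: 23.

23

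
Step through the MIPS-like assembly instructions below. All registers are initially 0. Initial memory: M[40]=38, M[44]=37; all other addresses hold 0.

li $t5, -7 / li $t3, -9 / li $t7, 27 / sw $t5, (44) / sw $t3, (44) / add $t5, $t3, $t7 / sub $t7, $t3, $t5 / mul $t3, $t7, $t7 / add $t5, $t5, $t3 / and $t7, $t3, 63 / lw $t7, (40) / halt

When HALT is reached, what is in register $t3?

729

after li $t5, -7: $t5=-7
after li $t3, -9: $t3=-9
after li $t7, 27: $t7=27
sw $t5, (44) → M[44]=-7
sw $t3, (44) → M[44]=-9
after add $t5, $t3, $t7: $t5=(-9)+27=18
after sub $t7, $t3, $t5: $t7=(-9)-18=-27
after mul $t3, $t7, $t7: $t3=(-27)*(-27)=729
after add $t5, $t5, $t3: $t5=18+729=747
after and $t7, $t3, 63: $t7=729&63=25
after lw $t7, (40): $t7=M[40]=38
halt.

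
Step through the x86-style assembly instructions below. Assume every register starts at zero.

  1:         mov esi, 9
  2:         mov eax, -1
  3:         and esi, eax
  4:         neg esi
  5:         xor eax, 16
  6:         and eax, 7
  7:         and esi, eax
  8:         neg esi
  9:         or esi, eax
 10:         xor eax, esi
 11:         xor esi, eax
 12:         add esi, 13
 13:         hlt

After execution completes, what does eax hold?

after mov esi, 9: esi=9
after mov eax, -1: eax=-1
after and esi, eax: esi=9&(-1)=9
after neg esi: esi=-(9)=-9
after xor eax, 16: eax=(-1)^16=-17
after and eax, 7: eax=(-17)&7=7
after and esi, eax: esi=(-9)&7=7
after neg esi: esi=-(7)=-7
after or esi, eax: esi=(-7)|7=-1
after xor eax, esi: eax=7^(-1)=-8
after xor esi, eax: esi=(-1)^(-8)=7
after add esi, 13: esi=7+13=20
halt.

-8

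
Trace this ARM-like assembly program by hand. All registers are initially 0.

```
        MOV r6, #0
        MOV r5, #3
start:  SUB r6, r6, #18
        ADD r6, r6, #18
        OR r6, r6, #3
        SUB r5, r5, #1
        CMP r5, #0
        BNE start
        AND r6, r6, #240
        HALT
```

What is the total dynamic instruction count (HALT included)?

22

r6=0
r5=3
r6=0-18=-18
r6=(-18)+18=0
r6=0|3=3
r5=3-1=2
CMP r5, #0  (cmp 2,0)
BNE start: taken
r6=3-18=-15
r6=(-15)+18=3
r6=3|3=3
r5=2-1=1
CMP r5, #0  (cmp 1,0)
BNE start: taken
r6=3-18=-15
r6=(-15)+18=3
r6=3|3=3
r5=1-1=0
CMP r5, #0  (cmp 0,0)
BNE start: not taken
r6=3&240=0
halt.
Total executed instructions: 22.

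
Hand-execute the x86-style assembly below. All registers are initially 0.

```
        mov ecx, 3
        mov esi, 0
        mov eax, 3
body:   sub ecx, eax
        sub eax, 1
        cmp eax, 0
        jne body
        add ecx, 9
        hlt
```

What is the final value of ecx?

6

mov ecx, 3 → ecx=3
mov esi, 0 → esi=0
mov eax, 3 → eax=3
sub ecx, eax → ecx=3-3=0
sub eax, 1 → eax=3-1=2
cmp eax, 0  (cmp 2,0)
jne body: taken
sub ecx, eax → ecx=0-2=-2
sub eax, 1 → eax=2-1=1
cmp eax, 0  (cmp 1,0)
jne body: taken
sub ecx, eax → ecx=(-2)-1=-3
sub eax, 1 → eax=1-1=0
cmp eax, 0  (cmp 0,0)
jne body: not taken
add ecx, 9 → ecx=(-3)+9=6
halt.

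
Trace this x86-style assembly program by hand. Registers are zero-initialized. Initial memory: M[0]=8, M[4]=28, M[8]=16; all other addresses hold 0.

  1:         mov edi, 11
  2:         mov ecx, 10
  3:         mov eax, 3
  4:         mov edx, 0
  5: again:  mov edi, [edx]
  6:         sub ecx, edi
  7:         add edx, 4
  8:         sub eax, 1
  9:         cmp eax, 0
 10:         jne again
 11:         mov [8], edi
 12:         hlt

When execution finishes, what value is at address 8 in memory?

mov edi, 11 → edi=11
mov ecx, 10 → ecx=10
mov eax, 3 → eax=3
mov edx, 0 → edx=0
mov edi, [edx] → edi=M[0]=8
sub ecx, edi → ecx=10-8=2
add edx, 4 → edx=0+4=4
sub eax, 1 → eax=3-1=2
cmp eax, 0  (cmp 2,0)
jne again: taken
mov edi, [edx] → edi=M[4]=28
sub ecx, edi → ecx=2-28=-26
add edx, 4 → edx=4+4=8
sub eax, 1 → eax=2-1=1
cmp eax, 0  (cmp 1,0)
jne again: taken
mov edi, [edx] → edi=M[8]=16
sub ecx, edi → ecx=(-26)-16=-42
add edx, 4 → edx=8+4=12
sub eax, 1 → eax=1-1=0
cmp eax, 0  (cmp 0,0)
jne again: not taken
mov [8], edi → M[8]=16
halt.

16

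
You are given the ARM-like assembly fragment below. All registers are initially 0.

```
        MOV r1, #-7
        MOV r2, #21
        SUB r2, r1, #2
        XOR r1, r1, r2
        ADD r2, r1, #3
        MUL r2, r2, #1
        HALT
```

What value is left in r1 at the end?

MOV r1, #-7 → r1=-7
MOV r2, #21 → r2=21
SUB r2, r1, #2 → r2=(-7)-2=-9
XOR r1, r1, r2 → r1=(-7)^(-9)=14
ADD r2, r1, #3 → r2=14+3=17
MUL r2, r2, #1 → r2=17*1=17
halt.

14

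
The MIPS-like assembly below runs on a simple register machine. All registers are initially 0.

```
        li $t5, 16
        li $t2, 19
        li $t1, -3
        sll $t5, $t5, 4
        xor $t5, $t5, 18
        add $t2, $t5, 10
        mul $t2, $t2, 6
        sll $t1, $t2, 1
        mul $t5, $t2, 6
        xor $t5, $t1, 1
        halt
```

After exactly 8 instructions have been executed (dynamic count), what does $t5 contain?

$t5=16
$t2=19
$t1=-3
$t5=16<<4=256
$t5=256^18=274
$t2=274+10=284
$t2=284*6=1704
$t1=1704<<1=3408
After step 8: $t5 = 274.

274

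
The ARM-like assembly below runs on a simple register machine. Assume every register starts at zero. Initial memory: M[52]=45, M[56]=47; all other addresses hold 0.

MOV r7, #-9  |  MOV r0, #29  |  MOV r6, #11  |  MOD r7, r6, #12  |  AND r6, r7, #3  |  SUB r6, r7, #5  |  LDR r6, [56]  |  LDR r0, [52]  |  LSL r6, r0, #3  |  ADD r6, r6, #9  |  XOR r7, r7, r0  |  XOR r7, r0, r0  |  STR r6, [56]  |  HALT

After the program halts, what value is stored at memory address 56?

369

after MOV r7, #-9: r7=-9
after MOV r0, #29: r0=29
after MOV r6, #11: r6=11
after MOD r7, r6, #12: r7=11%12=11
after AND r6, r7, #3: r6=11&3=3
after SUB r6, r7, #5: r6=11-5=6
after LDR r6, [56]: r6=M[56]=47
after LDR r0, [52]: r0=M[52]=45
after LSL r6, r0, #3: r6=45<<3=360
after ADD r6, r6, #9: r6=360+9=369
after XOR r7, r7, r0: r7=11^45=38
after XOR r7, r0, r0: r7=45^45=0
STR r6, [56] → M[56]=369
halt.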